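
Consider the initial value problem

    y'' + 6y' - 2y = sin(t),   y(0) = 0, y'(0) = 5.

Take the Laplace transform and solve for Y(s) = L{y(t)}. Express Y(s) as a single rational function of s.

Transform both sides with L{·}.
With L{y''} = s^2 Y - s·y(0) - y'(0) and L{y'} = sY - y(0), with y(0) = 0, y'(0) = 5: the LHS transforms to (s^2 + 6*s - 2)Y - (5).
The right side is L{sin(t)} = 1/(s^2 + 1).
So (s^2 + 6*s - 2)Y = 1/(s^2 + 1) + (5).
Solve for Y(s) and write it as one ratio of polynomials.

Y(s) = (5*s^2 + 6)/(s^4 + 6*s^3 - s^2 + 6*s - 2)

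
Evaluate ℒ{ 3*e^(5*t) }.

3/(s - 5)

L{3} = 3/s.
By the first shifting theorem, multiplying by e^(5t) replaces s with s - 5.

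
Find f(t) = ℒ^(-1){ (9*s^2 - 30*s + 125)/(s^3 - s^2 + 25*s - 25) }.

f(t) = 4*exp(t) - 5*sin(5*t) + 5*cos(5*t)

Factor the denominator: s^3 - s^2 + 25*s - 25 = (s - 1)*(s^2 + 25).
Partial fraction decomposition gives [4/(s - 1)] + [5*s/(s^2 + 25)] + [-25/(s^2 + 25)].
Invert each term: 4/(s - 1) ↔ 4e^(t); 5·s/(s^2 + 25) ↔ 5cos(5t); -5·5/(s^2 + 25) ↔ -5sin(5t).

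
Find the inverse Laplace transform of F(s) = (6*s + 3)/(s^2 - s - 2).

Factor the denominator: s^2 - s - 2 = (s - 2)*(s + 1).
Partial fraction decomposition gives [5/(s - 2)] + [1/(s + 1)].
Invert each term: 5/(s - 2) ↔ 5e^(2t); 1/(s + 1) ↔ e^(-t).

5*exp(2*t) + exp(-t)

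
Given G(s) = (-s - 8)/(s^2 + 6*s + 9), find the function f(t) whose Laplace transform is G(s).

Factor the denominator: s^2 + 6*s + 9 = (s + 3)^2.
Partial fraction decomposition gives [-1/(s + 3)] + [-5/(s + 3)^2].
Invert each term: -1/(s + 3) ↔ -e^(-3t); -5/(s + 3)^2 ↔ -5t·e^(-3t).

f(t) = -5*t*exp(-3*t) - exp(-3*t)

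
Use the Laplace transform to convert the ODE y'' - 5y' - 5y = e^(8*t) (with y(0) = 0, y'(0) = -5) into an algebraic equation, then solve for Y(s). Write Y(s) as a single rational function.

Y(s) = (-5*s + 41)/(s^3 - 13*s^2 + 35*s + 40)

Transform both sides with L{·}.
With L{y''} = s^2 Y - s·y(0) - y'(0) and L{y'} = sY - y(0), with y(0) = 0, y'(0) = -5: the LHS transforms to (s^2 - 5*s - 5)Y - (-5).
The right side is L{e^(8*t)} = 1/(s - 8).
So (s^2 - 5*s - 5)Y = 1/(s - 8) + (-5).
Solve for Y(s) and write it as one ratio of polynomials.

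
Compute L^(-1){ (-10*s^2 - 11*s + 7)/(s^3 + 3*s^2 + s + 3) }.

4*sin(t) - 5*cos(t) - 5*exp(-3*t)

Factor the denominator: s^3 + 3*s^2 + s + 3 = (s + 3)*(s^2 + 1).
Partial fraction decomposition gives [-5/(s + 3)] + [-5*s/(s^2 + 1)] + [4/(s^2 + 1)].
Invert each term: -5/(s + 3) ↔ -5e^(-3t); -5·s/(s^2 + 1) ↔ -5cos(t); 4·1/(s^2 + 1) ↔ 4sin(t).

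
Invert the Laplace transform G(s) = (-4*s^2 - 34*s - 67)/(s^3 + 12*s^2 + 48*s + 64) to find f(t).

Factor the denominator: s^3 + 12*s^2 + 48*s + 64 = (s + 4)^3.
Partial fraction decomposition gives [-4/(s + 4)] + [-2/(s + 4)^2] + [5/(s + 4)^3].
Invert each term: -4/(s + 4) ↔ -4e^(-4t); -2/(s + 4)^2 ↔ -2t·e^(-4t); 5/(s + 4)^3 ↔ (5/2)t^2·e^(-4t).

f(t) = 5*t^2*exp(-4*t)/2 - 2*t*exp(-4*t) - 4*exp(-4*t)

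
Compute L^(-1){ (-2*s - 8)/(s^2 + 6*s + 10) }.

Complete the square in the denominator: s^2 + 6*s + 10 = (s + 3)^2 + 1^2.
Split the numerator to match: -2*s - 8 = -2·(s + 3) - 2·1.
Invert each term: -2·(s + 3)/((s + 3)^2 + 1) ↔ -2e^(-3t)cos(t); -2·1/((s + 3)^2 + 1) ↔ -2e^(-3t)sin(t).

-2*exp(-3*t)*sin(t) - 2*exp(-3*t)*cos(t)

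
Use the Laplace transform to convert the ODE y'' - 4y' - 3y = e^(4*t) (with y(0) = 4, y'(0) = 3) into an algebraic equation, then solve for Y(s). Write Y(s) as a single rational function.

Y(s) = (4*s^2 - 29*s + 53)/(s^3 - 8*s^2 + 13*s + 12)

Laplace-transform each side.
With L{y''} = s^2 Y - s·y(0) - y'(0) and L{y'} = sY - y(0), with y(0) = 4, y'(0) = 3: the LHS transforms to (s^2 - 4*s - 3)Y - (4*s - 13).
The right side is L{e^(4*t)} = 1/(s - 4).
So (s^2 - 4*s - 3)Y = 1/(s - 4) + (4*s - 13).
Solve for Y(s) and write it as one ratio of polynomials.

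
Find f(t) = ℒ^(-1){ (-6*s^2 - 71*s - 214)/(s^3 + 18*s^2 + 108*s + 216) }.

Factor the denominator: s^3 + 18*s^2 + 108*s + 216 = (s + 6)^3.
Partial fraction decomposition gives [-6/(s + 6)] + [(s + 6)^(-2)] + [-4/(s + 6)^3].
Invert each term: -6/(s + 6) ↔ -6e^(-6t); 1/(s + 6)^2 ↔ t·e^(-6t); -4/(s + 6)^3 ↔ (-2)t^2·e^(-6t).

f(t) = -2*t^2*exp(-6*t) + t*exp(-6*t) - 6*exp(-6*t)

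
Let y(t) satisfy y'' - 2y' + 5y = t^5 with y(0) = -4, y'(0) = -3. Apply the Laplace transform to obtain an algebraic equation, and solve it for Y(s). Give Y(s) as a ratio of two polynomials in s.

Y(s) = (-4*s^7 + 5*s^6 + 120)/(s^8 - 2*s^7 + 5*s^6)

Take the Laplace transform of both sides.
The derivative rules (L{y''} = s^2 Y - s·y(0) - y'(0) and L{y'} = sY - y(0), with y(0) = -4, y'(0) = -3) turn the left side into (s^2 - 2*s + 5)Y - (-4*s + 5).
The right side is L{t^5} = 120/s^6.
So (s^2 - 2*s + 5)Y = 120/s^6 + (-4*s + 5).
Solve for Y(s) and write it as one ratio of polynomials.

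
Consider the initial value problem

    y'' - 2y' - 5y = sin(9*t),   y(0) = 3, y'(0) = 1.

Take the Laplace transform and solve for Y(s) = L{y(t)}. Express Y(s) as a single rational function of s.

Y(s) = (3*s^3 - 5*s^2 + 243*s - 396)/(s^4 - 2*s^3 + 76*s^2 - 162*s - 405)

Apply the Laplace transform to the equation.
The derivative rules (L{y''} = s^2 Y - s·y(0) - y'(0) and L{y'} = sY - y(0), with y(0) = 3, y'(0) = 1) turn the left side into (s^2 - 2*s - 5)Y - (3*s - 5).
The right side is L{sin(9*t)} = 9/(s^2 + 81).
So (s^2 - 2*s - 5)Y = 9/(s^2 + 81) + (3*s - 5).
Isolate Y and clear denominators.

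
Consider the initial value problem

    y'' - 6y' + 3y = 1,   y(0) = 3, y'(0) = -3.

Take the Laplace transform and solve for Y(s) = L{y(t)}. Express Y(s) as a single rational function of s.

Transform both sides with L{·}.
With L{y''} = s^2 Y - s·y(0) - y'(0) and L{y'} = sY - y(0), with y(0) = 3, y'(0) = -3: the LHS transforms to (s^2 - 6*s + 3)Y - (3*s - 21).
The right side is L{1} = 1/s.
So (s^2 - 6*s + 3)Y = 1/s + (3*s - 21).
Divide through and combine into a single rational function.

Y(s) = (3*s^2 - 21*s + 1)/(s^3 - 6*s^2 + 3*s)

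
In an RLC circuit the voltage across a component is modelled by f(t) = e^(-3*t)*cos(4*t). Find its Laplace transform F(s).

L{cos(4t)} = s/(s^2 + 16).
By the first shifting theorem, multiplying by e^(-3t) replaces s with s + 3.

F(s) = (s + 3)/((s + 3)^2 + 16)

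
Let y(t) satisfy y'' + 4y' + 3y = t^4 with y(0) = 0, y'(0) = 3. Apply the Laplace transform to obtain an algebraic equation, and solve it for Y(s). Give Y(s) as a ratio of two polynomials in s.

Transform both sides with L{·}.
Using L{y''} = s^2 Y - s·y(0) - y'(0) and L{y'} = sY - y(0), with y(0) = 0, y'(0) = 3, the left side becomes (s^2 + 4*s + 3)Y - (3).
The right side is L{t^4} = 24/s^5.
So (s^2 + 4*s + 3)Y = 24/s^5 + (3).
Divide through and combine into a single rational function.

Y(s) = (3*s^5 + 24)/(s^7 + 4*s^6 + 3*s^5)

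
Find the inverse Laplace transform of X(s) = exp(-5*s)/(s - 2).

Heaviside(t - 5)*(exp(2*t - 10))

The factor e^(-5s) signals a time shift by c = 5 (second shifting theorem).
L{e^(2t)} = 1/(s - 2), so L^-1{1/(s - 2)} = exp(2*t).
Hence the inverse is u(t - 5) times that function evaluated at t - 5.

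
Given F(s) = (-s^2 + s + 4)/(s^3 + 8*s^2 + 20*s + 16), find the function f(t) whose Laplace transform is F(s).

Factor the denominator: s^3 + 8*s^2 + 20*s + 16 = (s + 2)^2*(s + 4).
Partial fraction decomposition gives [3/(s + 2)] + [-1/(s + 2)^2] + [-4/(s + 4)].
Invert each term: 3/(s + 2) ↔ 3e^(-2t); -1/(s + 2)^2 ↔ -t·e^(-2t); -4/(s + 4) ↔ -4e^(-4t).

f(t) = -t*exp(-2*t) + 3*exp(-2*t) - 4*exp(-4*t)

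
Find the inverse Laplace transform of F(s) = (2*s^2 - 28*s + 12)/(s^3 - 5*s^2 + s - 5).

-3*exp(5*t) - 3*sin(t) + 5*cos(t)

Factor the denominator: s^3 - 5*s^2 + s - 5 = (s - 5)*(s^2 + 1).
Partial fraction decomposition gives [-3/(s - 5)] + [5*s/(s^2 + 1)] + [-3/(s^2 + 1)].
Invert each term: -3/(s - 5) ↔ -3e^(5t); 5·s/(s^2 + 1) ↔ 5cos(t); -3·1/(s^2 + 1) ↔ -3sin(t).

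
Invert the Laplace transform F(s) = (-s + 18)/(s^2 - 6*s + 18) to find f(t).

Complete the square in the denominator: s^2 - 6*s + 18 = (s - 3)^2 + 3^2.
Split the numerator to match: -s + 18 = -1·(s - 3) + 5·3.
Invert each term: -1·(s - 3)/((s - 3)^2 + 9) ↔ -e^(3t)cos(3t); 5·3/((s - 3)^2 + 9) ↔ 5e^(3t)sin(3t).

f(t) = 5*exp(3*t)*sin(3*t) - exp(3*t)*cos(3*t)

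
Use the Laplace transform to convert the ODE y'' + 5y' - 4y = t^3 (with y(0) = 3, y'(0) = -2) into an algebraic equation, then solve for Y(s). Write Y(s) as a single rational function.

Y(s) = (3*s^5 + 13*s^4 + 6)/(s^6 + 5*s^5 - 4*s^4)

Transform both sides with L{·}.
With L{y''} = s^2 Y - s·y(0) - y'(0) and L{y'} = sY - y(0), with y(0) = 3, y'(0) = -2: the LHS transforms to (s^2 + 5*s - 4)Y - (3*s + 13).
The right side is L{t^3} = 6/s^4.
So (s^2 + 5*s - 4)Y = 6/s^4 + (3*s + 13).
Isolate Y and clear denominators.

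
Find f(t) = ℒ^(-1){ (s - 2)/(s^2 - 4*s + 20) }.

f(t) = exp(2*t)*cos(4*t)

Rewrite the denominator: s^2 - 4*s + 20 = (s - 2)^2 + 16.
The form in (s - 2) signals a first-shifting-theorem factor e^(2t).
Since L{cos(4t)} = s/(s^2 + 16), the inverse is e^(2*t)*cos(4*t).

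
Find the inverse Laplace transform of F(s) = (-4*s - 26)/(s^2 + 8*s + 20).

Complete the square in the denominator: s^2 + 8*s + 20 = (s + 4)^2 + 2^2.
Split the numerator to match: -4*s - 26 = -4·(s + 4) - 5·2.
Invert each term: -4·(s + 4)/((s + 4)^2 + 4) ↔ -4e^(-4t)cos(2t); -5·2/((s + 4)^2 + 4) ↔ -5e^(-4t)sin(2t).

-5*exp(-4*t)*sin(2*t) - 4*exp(-4*t)*cos(2*t)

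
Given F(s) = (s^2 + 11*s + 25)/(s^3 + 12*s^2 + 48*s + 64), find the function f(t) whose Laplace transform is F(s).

Factor the denominator: s^3 + 12*s^2 + 48*s + 64 = (s + 4)^3.
Partial fraction decomposition gives [1/(s + 4)] + [3/(s + 4)^2] + [-3/(s + 4)^3].
Invert each term: 1/(s + 4) ↔ e^(-4t); 3/(s + 4)^2 ↔ 3t·e^(-4t); -3/(s + 4)^3 ↔ (-3/2)t^2·e^(-4t).

f(t) = -3*t^2*exp(-4*t)/2 + 3*t*exp(-4*t) + exp(-4*t)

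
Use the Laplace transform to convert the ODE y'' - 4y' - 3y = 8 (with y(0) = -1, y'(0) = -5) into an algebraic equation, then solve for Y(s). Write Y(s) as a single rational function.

Apply the Laplace transform to the equation.
Using L{y''} = s^2 Y - s·y(0) - y'(0) and L{y'} = sY - y(0), with y(0) = -1, y'(0) = -5, the left side becomes (s^2 - 4*s - 3)Y - (-s - 1).
The right side is L{8} = 8/s.
So (s^2 - 4*s - 3)Y = 8/s + (-s - 1).
Isolate Y and clear denominators.

Y(s) = (-s^2 - s + 8)/(s^3 - 4*s^2 - 3*s)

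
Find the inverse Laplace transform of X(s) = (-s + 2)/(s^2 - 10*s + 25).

Factor the denominator: s^2 - 10*s + 25 = (s - 5)^2.
Partial fraction decomposition gives [-1/(s - 5)] + [-3/(s - 5)^2].
Invert each term: -1/(s - 5) ↔ -e^(5t); -3/(s - 5)^2 ↔ -3t·e^(5t).

-3*t*exp(5*t) - exp(5*t)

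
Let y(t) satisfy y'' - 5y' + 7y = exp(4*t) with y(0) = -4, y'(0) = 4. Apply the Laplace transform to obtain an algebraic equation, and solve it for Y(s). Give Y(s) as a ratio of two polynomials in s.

Transform both sides with L{·}.
The derivative rules (L{y''} = s^2 Y - s·y(0) - y'(0) and L{y'} = sY - y(0), with y(0) = -4, y'(0) = 4) turn the left side into (s^2 - 5*s + 7)Y - (-4*s + 24).
The right side is L{exp(4*t)} = 1/(s - 4).
So (s^2 - 5*s + 7)Y = 1/(s - 4) + (-4*s + 24).
Divide through and combine into a single rational function.

Y(s) = (-4*s^2 + 40*s - 95)/(s^3 - 9*s^2 + 27*s - 28)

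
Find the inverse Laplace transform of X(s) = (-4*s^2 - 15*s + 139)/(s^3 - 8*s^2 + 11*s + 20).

-6*exp(5*t) - 3*exp(4*t) + 5*exp(-t)

Factor the denominator: s^3 - 8*s^2 + 11*s + 20 = (s - 5)*(s - 4)*(s + 1).
Partial fraction decomposition gives [5/(s + 1)] + [-6/(s - 5)] + [-3/(s - 4)].
Invert each term: 5/(s + 1) ↔ 5e^(-t); -6/(s - 5) ↔ -6e^(5t); -3/(s - 4) ↔ -3e^(4t).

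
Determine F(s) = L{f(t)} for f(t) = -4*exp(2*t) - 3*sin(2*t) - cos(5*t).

By linearity of the Laplace transform, transform each term separately.
(-1)·[L{cos(5t)} = s/(s^2 + 25)]; (-3)·[L{sin(2t)} = 2/(s^2 + 4)]; (-4)·[L{e^(2t)} = 1/(s - 2)].

F(s) = -s/(s^2 + 25) - 6/(s^2 + 4) - 4/(s - 2)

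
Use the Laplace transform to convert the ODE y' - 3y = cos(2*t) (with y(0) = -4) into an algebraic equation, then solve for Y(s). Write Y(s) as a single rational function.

Y(s) = (-4*s^2 + s - 16)/(s^3 - 3*s^2 + 4*s - 12)

Laplace-transform each side.
With L{y'} = sY - y(0) = sY - (-4): the LHS transforms to (s - 3)Y - (-4).
The right side is L{cos(2*t)} = s/(s^2 + 4).
So (s - 3)Y = s/(s^2 + 4) + (-4).
Divide through and combine into a single rational function.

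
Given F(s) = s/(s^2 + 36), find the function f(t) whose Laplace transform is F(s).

f(t) = cos(6*t)

Since L{cos(6t)} = s/(s^2 + 36), the inverse is cos(6*t).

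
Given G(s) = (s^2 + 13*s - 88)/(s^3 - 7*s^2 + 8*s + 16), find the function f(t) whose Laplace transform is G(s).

Factor the denominator: s^3 - 7*s^2 + 8*s + 16 = (s - 4)^2*(s + 1).
Partial fraction decomposition gives [5/(s - 4)] + [-4/(s - 4)^2] + [-4/(s + 1)].
Invert each term: 5/(s - 4) ↔ 5e^(4t); -4/(s - 4)^2 ↔ -4t·e^(4t); -4/(s + 1) ↔ -4e^(-t).

f(t) = -4*t*exp(4*t) + 5*exp(4*t) - 4*exp(-t)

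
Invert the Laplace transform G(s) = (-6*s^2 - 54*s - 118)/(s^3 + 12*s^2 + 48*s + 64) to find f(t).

Factor the denominator: s^3 + 12*s^2 + 48*s + 64 = (s + 4)^3.
Partial fraction decomposition gives [-6/(s + 4)] + [-6/(s + 4)^2] + [2/(s + 4)^3].
Invert each term: -6/(s + 4) ↔ -6e^(-4t); -6/(s + 4)^2 ↔ -6t·e^(-4t); 2/(s + 4)^3 ↔ (1)t^2·e^(-4t).

f(t) = t^2*exp(-4*t) - 6*t*exp(-4*t) - 6*exp(-4*t)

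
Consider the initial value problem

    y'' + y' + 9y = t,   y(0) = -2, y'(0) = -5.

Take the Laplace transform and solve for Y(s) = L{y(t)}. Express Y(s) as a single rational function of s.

Take the Laplace transform of both sides.
With L{y''} = s^2 Y - s·y(0) - y'(0) and L{y'} = sY - y(0), with y(0) = -2, y'(0) = -5: the LHS transforms to (s^2 + s + 9)Y - (-2*s - 7).
The right side is L{t} = s^(-2).
So (s^2 + s + 9)Y = s^(-2) + (-2*s - 7).
Isolate Y and clear denominators.

Y(s) = (-2*s^3 - 7*s^2 + 1)/(s^4 + s^3 + 9*s^2)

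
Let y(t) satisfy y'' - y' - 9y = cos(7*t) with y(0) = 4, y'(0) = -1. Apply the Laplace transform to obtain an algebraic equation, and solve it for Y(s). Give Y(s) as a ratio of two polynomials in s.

Transform both sides with L{·}.
Using L{y''} = s^2 Y - s·y(0) - y'(0) and L{y'} = sY - y(0), with y(0) = 4, y'(0) = -1, the left side becomes (s^2 - s - 9)Y - (4*s - 5).
The right side is L{cos(7*t)} = s/(s^2 + 49).
So (s^2 - s - 9)Y = s/(s^2 + 49) + (4*s - 5).
Divide through and combine into a single rational function.

Y(s) = (4*s^3 - 5*s^2 + 197*s - 245)/(s^4 - s^3 + 40*s^2 - 49*s - 441)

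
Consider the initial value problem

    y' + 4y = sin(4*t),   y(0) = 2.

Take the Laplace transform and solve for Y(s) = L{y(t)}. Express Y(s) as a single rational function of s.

Y(s) = (2*s^2 + 36)/(s^3 + 4*s^2 + 16*s + 64)

Transform both sides with L{·}.
Using L{y'} = sY - y(0) = sY - 2, the left side becomes (s + 4)Y - (2).
The right side is L{sin(4*t)} = 4/(s^2 + 16).
So (s + 4)Y = 4/(s^2 + 16) + (2).
Divide through and combine into a single rational function.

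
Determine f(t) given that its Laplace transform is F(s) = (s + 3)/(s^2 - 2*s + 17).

f(t) = exp(t)*sin(4*t) + exp(t)*cos(4*t)

Complete the square in the denominator: s^2 - 2*s + 17 = (s - 1)^2 + 4^2.
Split the numerator to match: s + 3 = 1·(s - 1) + 1·4.
Invert each term: 1·(s - 1)/((s - 1)^2 + 16) ↔ e^(t)cos(4t); 1·4/((s - 1)^2 + 16) ↔ e^(t)sin(4t).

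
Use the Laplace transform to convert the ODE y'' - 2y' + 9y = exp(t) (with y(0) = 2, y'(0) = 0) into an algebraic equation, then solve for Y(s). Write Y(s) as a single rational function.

Y(s) = (2*s^2 - 6*s + 5)/(s^3 - 3*s^2 + 11*s - 9)

Transform both sides with L{·}.
With L{y''} = s^2 Y - s·y(0) - y'(0) and L{y'} = sY - y(0), with y(0) = 2, y'(0) = 0: the LHS transforms to (s^2 - 2*s + 9)Y - (2*s - 4).
The right side is L{exp(t)} = 1/(s - 1).
So (s^2 - 2*s + 9)Y = 1/(s - 1) + (2*s - 4).
Isolate Y and clear denominators.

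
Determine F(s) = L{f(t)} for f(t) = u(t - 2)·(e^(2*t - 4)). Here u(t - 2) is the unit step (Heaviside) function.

F(s) = exp(-2*s)/(s - 2)

By the second shifting theorem, L{u(t - c)·g(t - c)} = e^(-cs)·G(s) with c = 2 and G(s) = L{g(t)}.
L{e^(2t)} = 1/(s - 2).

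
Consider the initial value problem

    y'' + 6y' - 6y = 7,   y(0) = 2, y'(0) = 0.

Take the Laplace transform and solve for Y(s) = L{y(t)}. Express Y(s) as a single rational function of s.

Y(s) = (2*s^2 + 12*s + 7)/(s^3 + 6*s^2 - 6*s)

Laplace-transform each side.
With L{y''} = s^2 Y - s·y(0) - y'(0) and L{y'} = sY - y(0), with y(0) = 2, y'(0) = 0: the LHS transforms to (s^2 + 6*s - 6)Y - (2*s + 12).
The right side is L{7} = 7/s.
So (s^2 + 6*s - 6)Y = 7/s + (2*s + 12).
Solve for Y(s) and write it as one ratio of polynomials.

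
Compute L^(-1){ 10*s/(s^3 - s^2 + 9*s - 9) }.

Factor the denominator: s^3 - s^2 + 9*s - 9 = (s - 1)*(s^2 + 9).
Partial fraction decomposition gives [1/(s - 1)] + [-s/(s^2 + 9)] + [9/(s^2 + 9)].
Invert each term: 1/(s - 1) ↔ e^(t); -1·s/(s^2 + 9) ↔ -cos(3t); 3·3/(s^2 + 9) ↔ 3sin(3t).

exp(t) + 3*sin(3*t) - cos(3*t)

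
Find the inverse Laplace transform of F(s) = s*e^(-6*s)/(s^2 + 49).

The factor e^(-6s) signals a time shift by c = 6 (second shifting theorem).
L{cos(7t)} = s/(s^2 + 49), so L^-1{s/(s^2 + 49)} = cos(7*t).
Hence the inverse is u(t - 6) times that function evaluated at t - 6.

Heaviside(t - 6)*(cos(7*t - 42))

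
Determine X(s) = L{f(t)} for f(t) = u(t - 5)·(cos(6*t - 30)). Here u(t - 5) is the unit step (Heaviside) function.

By the second shifting theorem, L{u(t - c)·g(t - c)} = e^(-cs)·G(s) with c = 5 and G(s) = L{g(t)}.
L{cos(6t)} = s/(s^2 + 36).

X(s) = s*exp(-5*s)/(s^2 + 36)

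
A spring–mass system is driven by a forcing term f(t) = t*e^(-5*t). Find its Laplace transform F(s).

F(s) = (s + 5)^(-2)

L{e^(-5t)} = 1/(s + 5).
Then apply L{t·g(t)} = -d/ds[G(s)] with G(s) = 1/(s + 5):
differentiating 1 time and applying the sign gives (s + 5)^(-2).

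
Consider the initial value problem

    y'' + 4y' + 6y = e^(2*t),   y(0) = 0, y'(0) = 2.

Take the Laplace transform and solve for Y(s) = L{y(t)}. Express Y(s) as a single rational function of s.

Y(s) = (2*s - 3)/(s^3 + 2*s^2 - 2*s - 12)

Apply the Laplace transform to the equation.
The derivative rules (L{y''} = s^2 Y - s·y(0) - y'(0) and L{y'} = sY - y(0), with y(0) = 0, y'(0) = 2) turn the left side into (s^2 + 4*s + 6)Y - (2).
The right side is L{e^(2*t)} = 1/(s - 2).
So (s^2 + 4*s + 6)Y = 1/(s - 2) + (2).
Divide through and combine into a single rational function.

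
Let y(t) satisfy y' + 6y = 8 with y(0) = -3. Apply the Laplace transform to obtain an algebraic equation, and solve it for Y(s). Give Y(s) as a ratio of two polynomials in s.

Apply the Laplace transform to the equation.
The derivative rules (L{y'} = sY - y(0) = sY - (-3)) turn the left side into (s + 6)Y - (-3).
The right side is L{8} = 8/s.
So (s + 6)Y = 8/s + (-3).
Isolate Y and clear denominators.

Y(s) = (-3*s + 8)/(s^2 + 6*s)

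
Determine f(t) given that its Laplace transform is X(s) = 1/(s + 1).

f(t) = exp(-t)

Since L{e^(-t)} = 1/(s + 1), the inverse is exp(-t).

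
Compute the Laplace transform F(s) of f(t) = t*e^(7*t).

F(s) = (s - 7)^(-2)

L{e^(7t)} = 1/(s - 7).
Then apply L{t·g(t)} = -d/ds[G(s)] with G(s) = 1/(s - 7):
differentiating 1 time and applying the sign gives (s - 7)^(-2).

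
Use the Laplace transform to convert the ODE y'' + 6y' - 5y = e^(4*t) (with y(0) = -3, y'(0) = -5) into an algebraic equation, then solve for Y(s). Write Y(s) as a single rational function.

Take the Laplace transform of both sides.
With L{y''} = s^2 Y - s·y(0) - y'(0) and L{y'} = sY - y(0), with y(0) = -3, y'(0) = -5: the LHS transforms to (s^2 + 6*s - 5)Y - (-3*s - 23).
The right side is L{e^(4*t)} = 1/(s - 4).
So (s^2 + 6*s - 5)Y = 1/(s - 4) + (-3*s - 23).
Isolate Y and clear denominators.

Y(s) = (-3*s^2 - 11*s + 93)/(s^3 + 2*s^2 - 29*s + 20)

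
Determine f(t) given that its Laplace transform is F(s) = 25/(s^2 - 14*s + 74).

Rewrite the denominator: s^2 - 14*s + 74 = (s - 7)^2 + 25.
The form in (s - 7) signals a first-shifting-theorem factor e^(7t).
Since L{sin(5t)} = 5/(s^2 + 25), the inverse is e^(7*t)*sin(5*t), scaled by 5.

f(t) = 5*exp(7*t)*sin(5*t)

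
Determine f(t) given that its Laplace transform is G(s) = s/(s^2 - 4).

Since L{cosh(2t)} = s/(s^2 - 4), the inverse is cosh(2*t).

f(t) = cosh(2*t)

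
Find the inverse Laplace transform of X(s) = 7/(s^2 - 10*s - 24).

exp(5*t)*sinh(7*t)

Rewrite the denominator: s^2 - 10*s - 24 = (s - 5)^2 - 49.
The form in (s - 5) signals a first-shifting-theorem factor e^(5t).
Since L{sinh(7t)} = 7/(s^2 - 49), the inverse is e^(5*t)*sinh(7*t).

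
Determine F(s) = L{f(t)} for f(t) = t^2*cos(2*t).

F(s) = 2*s*(s^2 - 12)/(s^2 + 4)^3

L{cos(2t)} = s/(s^2 + 4).
Then apply L{t^2·g(t)} = (-1)^2 d^2/ds^2[G(s)] with G(s) = s/(s^2 + 4):
differentiating 2 times and applying the sign gives 2*s*(s^2 - 12)/(s^2 + 4)^3.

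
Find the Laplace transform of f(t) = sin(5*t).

5/(s^2 + 25)

L{sin(5t)} = 5/(s^2 + 25).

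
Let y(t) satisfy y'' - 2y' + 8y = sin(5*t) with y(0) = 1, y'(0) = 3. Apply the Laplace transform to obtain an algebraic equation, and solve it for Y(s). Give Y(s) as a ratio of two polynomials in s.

Take the Laplace transform of both sides.
The derivative rules (L{y''} = s^2 Y - s·y(0) - y'(0) and L{y'} = sY - y(0), with y(0) = 1, y'(0) = 3) turn the left side into (s^2 - 2*s + 8)Y - (s + 1).
The right side is L{sin(5*t)} = 5/(s^2 + 25).
So (s^2 - 2*s + 8)Y = 5/(s^2 + 25) + (s + 1).
Divide through and combine into a single rational function.

Y(s) = (s^3 + s^2 + 25*s + 30)/(s^4 - 2*s^3 + 33*s^2 - 50*s + 200)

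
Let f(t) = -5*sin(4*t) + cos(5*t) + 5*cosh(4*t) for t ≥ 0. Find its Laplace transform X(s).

By linearity of the Laplace transform, transform each term separately.
(5)·[L{cosh(4t)} = s/(s^2 - 16)]; L{cos(5t)} = s/(s^2 + 25); (-5)·[L{sin(4t)} = 4/(s^2 + 16)].

X(s) = s/(s^2 + 25) + 5*s/(s^2 - 16) - 20/(s^2 + 16)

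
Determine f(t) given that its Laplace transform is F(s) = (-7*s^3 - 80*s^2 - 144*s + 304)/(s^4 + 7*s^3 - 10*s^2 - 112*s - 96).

f(t) = -5*exp(4*t) - 5*exp(-t) + exp(-4*t) + 2*exp(-6*t)

Factor the denominator: s^4 + 7*s^3 - 10*s^2 - 112*s - 96 = (s - 4)*(s + 1)*(s + 4)*(s + 6).
Partial fraction decomposition gives [1/(s + 4)] + [2/(s + 6)] + [-5/(s - 4)] + [-5/(s + 1)].
Invert each term: 1/(s + 4) ↔ e^(-4t); 2/(s + 6) ↔ 2e^(-6t); -5/(s - 4) ↔ -5e^(4t); -5/(s + 1) ↔ -5e^(-t).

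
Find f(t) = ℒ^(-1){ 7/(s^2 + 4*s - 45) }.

f(t) = exp(-2*t)*sinh(7*t)

Rewrite the denominator: s^2 + 4*s - 45 = (s + 2)^2 - 49.
The form in (s + 2) signals a first-shifting-theorem factor e^(-2t).
Since L{sinh(7t)} = 7/(s^2 - 49), the inverse is e^(-2*t)*sinh(7*t).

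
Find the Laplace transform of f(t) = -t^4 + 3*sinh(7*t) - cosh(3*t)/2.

-s/(2*(s^2 - 9)) + 21/(s^2 - 49) - 24/s^5

Apply the Laplace transform termwise.
(-1)·[L{t^4} = 4!/s^5 = 24/s^5]; (3)·[L{sinh(7t)} = 7/(s^2 - 49)]; (-1/2)·[L{cosh(3t)} = s/(s^2 - 9)].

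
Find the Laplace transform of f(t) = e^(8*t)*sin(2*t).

L{sin(2t)} = 2/(s^2 + 4).
By the first shifting theorem, multiplying by e^(8t) replaces s with s - 8.

2/((s - 8)^2 + 4)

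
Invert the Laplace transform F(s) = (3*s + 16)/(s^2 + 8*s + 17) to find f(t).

Complete the square in the denominator: s^2 + 8*s + 17 = (s + 4)^2 + 1^2.
Split the numerator to match: 3*s + 16 = 3·(s + 4) + 4·1.
Invert each term: 3·(s + 4)/((s + 4)^2 + 1) ↔ 3e^(-4t)cos(t); 4·1/((s + 4)^2 + 1) ↔ 4e^(-4t)sin(t).

f(t) = 4*exp(-4*t)*sin(t) + 3*exp(-4*t)*cos(t)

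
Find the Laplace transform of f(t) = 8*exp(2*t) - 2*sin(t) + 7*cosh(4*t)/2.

The transform is linear, so treat each term independently.
(8)·[L{e^(2t)} = 1/(s - 2)]; (7/2)·[L{cosh(4t)} = s/(s^2 - 16)]; (-2)·[L{sin(t)} = 1/(s^2 + 1)].

7*s/(2*(s^2 - 16)) - 2/(s^2 + 1) + 8/(s - 2)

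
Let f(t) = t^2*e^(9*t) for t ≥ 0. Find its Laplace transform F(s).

F(s) = 2/(s - 9)^3

L{e^(9t)} = 1/(s - 9).
Then apply L{t^2·g(t)} = (-1)^2 d^2/ds^2[G(s)] with G(s) = 1/(s - 9):
differentiating 2 times and applying the sign gives 2/(s - 9)^3.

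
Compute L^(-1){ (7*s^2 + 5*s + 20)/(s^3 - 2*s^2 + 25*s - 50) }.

2*exp(2*t) + 3*sin(5*t) + 5*cos(5*t)

Factor the denominator: s^3 - 2*s^2 + 25*s - 50 = (s - 2)*(s^2 + 25).
Partial fraction decomposition gives [2/(s - 2)] + [5*s/(s^2 + 25)] + [15/(s^2 + 25)].
Invert each term: 2/(s - 2) ↔ 2e^(2t); 5·s/(s^2 + 25) ↔ 5cos(5t); 3·5/(s^2 + 25) ↔ 3sin(5t).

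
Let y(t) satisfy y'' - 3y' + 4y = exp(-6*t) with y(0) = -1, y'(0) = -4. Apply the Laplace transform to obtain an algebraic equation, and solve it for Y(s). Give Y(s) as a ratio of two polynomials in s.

Y(s) = (-s^2 - 7*s - 5)/(s^3 + 3*s^2 - 14*s + 24)

Laplace-transform each side.
With L{y''} = s^2 Y - s·y(0) - y'(0) and L{y'} = sY - y(0), with y(0) = -1, y'(0) = -4: the LHS transforms to (s^2 - 3*s + 4)Y - (-s - 1).
The right side is L{exp(-6*t)} = 1/(s + 6).
So (s^2 - 3*s + 4)Y = 1/(s + 6) + (-s - 1).
Solve for Y(s) and write it as one ratio of polynomials.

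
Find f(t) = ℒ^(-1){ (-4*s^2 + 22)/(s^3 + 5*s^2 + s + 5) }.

f(t) = 5*sin(t) - cos(t) - 3*exp(-5*t)

Factor the denominator: s^3 + 5*s^2 + s + 5 = (s + 5)*(s^2 + 1).
Partial fraction decomposition gives [-3/(s + 5)] + [-s/(s^2 + 1)] + [5/(s^2 + 1)].
Invert each term: -3/(s + 5) ↔ -3e^(-5t); -1·s/(s^2 + 1) ↔ -cos(t); 5·1/(s^2 + 1) ↔ 5sin(t).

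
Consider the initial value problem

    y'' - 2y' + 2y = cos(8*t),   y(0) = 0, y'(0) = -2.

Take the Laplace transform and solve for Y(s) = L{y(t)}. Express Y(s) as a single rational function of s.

Apply the Laplace transform to the equation.
The derivative rules (L{y''} = s^2 Y - s·y(0) - y'(0) and L{y'} = sY - y(0), with y(0) = 0, y'(0) = -2) turn the left side into (s^2 - 2*s + 2)Y - (-2).
The right side is L{cos(8*t)} = s/(s^2 + 64).
So (s^2 - 2*s + 2)Y = s/(s^2 + 64) + (-2).
Divide through and combine into a single rational function.

Y(s) = (-2*s^2 + s - 128)/(s^4 - 2*s^3 + 66*s^2 - 128*s + 128)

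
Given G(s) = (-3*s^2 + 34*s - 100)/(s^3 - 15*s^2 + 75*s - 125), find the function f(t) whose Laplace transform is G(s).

Factor the denominator: s^3 - 15*s^2 + 75*s - 125 = (s - 5)^3.
Partial fraction decomposition gives [-3/(s - 5)] + [4/(s - 5)^2] + [-5/(s - 5)^3].
Invert each term: -3/(s - 5) ↔ -3e^(5t); 4/(s - 5)^2 ↔ 4t·e^(5t); -5/(s - 5)^3 ↔ (-5/2)t^2·e^(5t).

f(t) = -5*t^2*exp(5*t)/2 + 4*t*exp(5*t) - 3*exp(5*t)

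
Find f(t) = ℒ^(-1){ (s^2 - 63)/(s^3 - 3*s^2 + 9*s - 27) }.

Factor the denominator: s^3 - 3*s^2 + 9*s - 27 = (s - 3)*(s^2 + 9).
Partial fraction decomposition gives [-3/(s - 3)] + [4*s/(s^2 + 9)] + [12/(s^2 + 9)].
Invert each term: -3/(s - 3) ↔ -3e^(3t); 4·s/(s^2 + 9) ↔ 4cos(3t); 4·3/(s^2 + 9) ↔ 4sin(3t).

f(t) = -3*exp(3*t) + 4*sin(3*t) + 4*cos(3*t)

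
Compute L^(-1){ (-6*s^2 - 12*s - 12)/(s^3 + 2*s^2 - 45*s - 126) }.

Factor the denominator: s^3 + 2*s^2 - 45*s - 126 = (s - 7)*(s + 3)*(s + 6).
Partial fraction decomposition gives [-3/(s - 7)] + [-4/(s + 6)] + [1/(s + 3)].
Invert each term: -3/(s - 7) ↔ -3e^(7t); -4/(s + 6) ↔ -4e^(-6t); 1/(s + 3) ↔ e^(-3t).

-3*exp(7*t) + exp(-3*t) - 4*exp(-6*t)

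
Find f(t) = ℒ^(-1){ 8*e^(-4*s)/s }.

f(t) = Heaviside(t - 4)*(8)

The factor e^(-4s) signals a time shift by c = 4 (second shifting theorem).
L{8} = 8/s, so L^-1{8/s} = 8.
Hence the inverse is u(t - 4) times that function evaluated at t - 4.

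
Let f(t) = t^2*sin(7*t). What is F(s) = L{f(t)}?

L{sin(7t)} = 7/(s^2 + 49).
Then apply L{t^2·g(t)} = (-1)^2 d^2/ds^2[G(s)] with G(s) = 7/(s^2 + 49):
differentiating 2 times and applying the sign gives 14*(3*s^2 - 49)/(s^2 + 49)^3.

F(s) = 14*(3*s^2 - 49)/(s^2 + 49)^3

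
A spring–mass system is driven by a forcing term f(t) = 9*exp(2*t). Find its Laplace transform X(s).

X(s) = 9/(s - 2)

L{9} = 9/s.
By the first shifting theorem, multiplying by e^(2t) replaces s with s - 2.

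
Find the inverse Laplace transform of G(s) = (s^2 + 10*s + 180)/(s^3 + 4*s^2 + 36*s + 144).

3*sin(6*t) - 2*cos(6*t) + 3*exp(-4*t)

Factor the denominator: s^3 + 4*s^2 + 36*s + 144 = (s + 4)*(s^2 + 36).
Partial fraction decomposition gives [3/(s + 4)] + [-2*s/(s^2 + 36)] + [18/(s^2 + 36)].
Invert each term: 3/(s + 4) ↔ 3e^(-4t); -2·s/(s^2 + 36) ↔ -2cos(6t); 3·6/(s^2 + 36) ↔ 3sin(6t).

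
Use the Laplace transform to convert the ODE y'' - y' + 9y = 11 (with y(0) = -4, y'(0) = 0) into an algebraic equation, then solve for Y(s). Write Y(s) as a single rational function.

Take the Laplace transform of both sides.
Using L{y''} = s^2 Y - s·y(0) - y'(0) and L{y'} = sY - y(0), with y(0) = -4, y'(0) = 0, the left side becomes (s^2 - s + 9)Y - (-4*s + 4).
The right side is L{11} = 11/s.
So (s^2 - s + 9)Y = 11/s + (-4*s + 4).
Divide through and combine into a single rational function.

Y(s) = (-4*s^2 + 4*s + 11)/(s^3 - s^2 + 9*s)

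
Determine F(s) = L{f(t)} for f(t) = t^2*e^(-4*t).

L{e^(-4t)} = 1/(s + 4).
Then apply L{t^2·g(t)} = (-1)^2 d^2/ds^2[G(s)] with G(s) = 1/(s + 4):
differentiating 2 times and applying the sign gives 2/(s + 4)^3.

F(s) = 2/(s + 4)^3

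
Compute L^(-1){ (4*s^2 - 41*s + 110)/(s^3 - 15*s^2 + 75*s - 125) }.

5*t^2*exp(5*t)/2 - t*exp(5*t) + 4*exp(5*t)

Factor the denominator: s^3 - 15*s^2 + 75*s - 125 = (s - 5)^3.
Partial fraction decomposition gives [4/(s - 5)] + [-1/(s - 5)^2] + [5/(s - 5)^3].
Invert each term: 4/(s - 5) ↔ 4e^(5t); -1/(s - 5)^2 ↔ -t·e^(5t); 5/(s - 5)^3 ↔ (5/2)t^2·e^(5t).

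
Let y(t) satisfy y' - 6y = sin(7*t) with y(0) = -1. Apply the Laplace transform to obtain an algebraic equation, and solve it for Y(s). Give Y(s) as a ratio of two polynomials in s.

Y(s) = (-s^2 - 42)/(s^3 - 6*s^2 + 49*s - 294)

Laplace-transform each side.
With L{y'} = sY - y(0) = sY - (-1): the LHS transforms to (s - 6)Y - (-1).
The right side is L{sin(7*t)} = 7/(s^2 + 49).
So (s - 6)Y = 7/(s^2 + 49) + (-1).
Divide through and combine into a single rational function.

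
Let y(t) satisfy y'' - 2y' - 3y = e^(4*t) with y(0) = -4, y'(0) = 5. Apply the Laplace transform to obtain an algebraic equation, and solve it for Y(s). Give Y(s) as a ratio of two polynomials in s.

Take the Laplace transform of both sides.
With L{y''} = s^2 Y - s·y(0) - y'(0) and L{y'} = sY - y(0), with y(0) = -4, y'(0) = 5: the LHS transforms to (s^2 - 2*s - 3)Y - (-4*s + 13).
The right side is L{e^(4*t)} = 1/(s - 4).
So (s^2 - 2*s - 3)Y = 1/(s - 4) + (-4*s + 13).
Solve for Y(s) and write it as one ratio of polynomials.

Y(s) = (-4*s + 17)/(s^2 - 3*s - 4)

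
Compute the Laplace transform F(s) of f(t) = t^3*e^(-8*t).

F(s) = 6/(s + 8)^4

L{t^3} = 3!/s^4 = 6/s^4.
By the first shifting theorem, multiplying by e^(-8t) replaces s with s + 8.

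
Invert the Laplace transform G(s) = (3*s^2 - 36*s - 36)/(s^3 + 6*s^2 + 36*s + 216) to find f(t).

Factor the denominator: s^3 + 6*s^2 + 36*s + 216 = (s + 6)*(s^2 + 36).
Partial fraction decomposition gives [4/(s + 6)] + [-s/(s^2 + 36)] + [-30/(s^2 + 36)].
Invert each term: 4/(s + 6) ↔ 4e^(-6t); -1·s/(s^2 + 36) ↔ -cos(6t); -5·6/(s^2 + 36) ↔ -5sin(6t).

f(t) = -5*sin(6*t) - cos(6*t) + 4*exp(-6*t)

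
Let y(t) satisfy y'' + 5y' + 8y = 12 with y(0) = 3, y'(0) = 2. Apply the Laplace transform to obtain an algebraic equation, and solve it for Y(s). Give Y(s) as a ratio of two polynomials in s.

Apply the Laplace transform to the equation.
The derivative rules (L{y''} = s^2 Y - s·y(0) - y'(0) and L{y'} = sY - y(0), with y(0) = 3, y'(0) = 2) turn the left side into (s^2 + 5*s + 8)Y - (3*s + 17).
The right side is L{12} = 12/s.
So (s^2 + 5*s + 8)Y = 12/s + (3*s + 17).
Isolate Y and clear denominators.

Y(s) = (3*s^2 + 17*s + 12)/(s^3 + 5*s^2 + 8*s)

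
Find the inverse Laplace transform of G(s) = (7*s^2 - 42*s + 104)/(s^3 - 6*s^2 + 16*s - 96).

Factor the denominator: s^3 - 6*s^2 + 16*s - 96 = (s - 6)*(s^2 + 16).
Partial fraction decomposition gives [2/(s - 6)] + [5*s/(s^2 + 16)] + [-12/(s^2 + 16)].
Invert each term: 2/(s - 6) ↔ 2e^(6t); 5·s/(s^2 + 16) ↔ 5cos(4t); -3·4/(s^2 + 16) ↔ -3sin(4t).

2*exp(6*t) - 3*sin(4*t) + 5*cos(4*t)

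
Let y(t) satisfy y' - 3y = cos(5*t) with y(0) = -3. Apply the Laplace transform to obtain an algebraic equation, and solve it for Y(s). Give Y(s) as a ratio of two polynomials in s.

Y(s) = (-3*s^2 + s - 75)/(s^3 - 3*s^2 + 25*s - 75)

Transform both sides with L{·}.
The derivative rules (L{y'} = sY - y(0) = sY - (-3)) turn the left side into (s - 3)Y - (-3).
The right side is L{cos(5*t)} = s/(s^2 + 25).
So (s - 3)Y = s/(s^2 + 25) + (-3).
Divide through and combine into a single rational function.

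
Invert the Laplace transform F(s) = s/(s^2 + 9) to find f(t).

Since L{cos(3t)} = s/(s^2 + 9), the inverse is cos(3*t).

f(t) = cos(3*t)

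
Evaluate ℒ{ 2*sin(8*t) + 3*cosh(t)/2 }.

By linearity of the Laplace transform, transform each term separately.
(2)·[L{sin(8t)} = 8/(s^2 + 64)]; (3/2)·[L{cosh(t)} = s/(s^2 - 1)].

3*s/(2*(s^2 - 1)) + 16/(s^2 + 64)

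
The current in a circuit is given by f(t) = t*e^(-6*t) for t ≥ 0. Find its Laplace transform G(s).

L{e^(-6t)} = 1/(s + 6).
Then apply L{t·g(t)} = -d/ds[H(s)] with H(s) = 1/(s + 6):
differentiating 1 time and applying the sign gives (s + 6)^(-2).

G(s) = (s + 6)^(-2)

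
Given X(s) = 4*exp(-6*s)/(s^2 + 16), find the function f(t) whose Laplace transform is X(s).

f(t) = Heaviside(t - 6)*(sin(4*t - 24))

The factor e^(-6s) signals a time shift by c = 6 (second shifting theorem).
L{sin(4t)} = 4/(s^2 + 16), so L^-1{4/(s^2 + 16)} = sin(4*t).
Hence the inverse is u(t - 6) times that function evaluated at t - 6.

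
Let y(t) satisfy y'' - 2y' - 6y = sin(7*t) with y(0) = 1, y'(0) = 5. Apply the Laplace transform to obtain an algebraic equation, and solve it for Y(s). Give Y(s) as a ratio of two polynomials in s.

Take the Laplace transform of both sides.
The derivative rules (L{y''} = s^2 Y - s·y(0) - y'(0) and L{y'} = sY - y(0), with y(0) = 1, y'(0) = 5) turn the left side into (s^2 - 2*s - 6)Y - (s + 3).
The right side is L{sin(7*t)} = 7/(s^2 + 49).
So (s^2 - 2*s - 6)Y = 7/(s^2 + 49) + (s + 3).
Isolate Y and clear denominators.

Y(s) = (s^3 + 3*s^2 + 49*s + 154)/(s^4 - 2*s^3 + 43*s^2 - 98*s - 294)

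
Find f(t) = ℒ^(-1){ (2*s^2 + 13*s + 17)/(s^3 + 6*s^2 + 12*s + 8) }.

Factor the denominator: s^3 + 6*s^2 + 12*s + 8 = (s + 2)^3.
Partial fraction decomposition gives [2/(s + 2)] + [5/(s + 2)^2] + [-1/(s + 2)^3].
Invert each term: 2/(s + 2) ↔ 2e^(-2t); 5/(s + 2)^2 ↔ 5t·e^(-2t); -1/(s + 2)^3 ↔ (-1/2)t^2·e^(-2t).

f(t) = -t^2*exp(-2*t)/2 + 5*t*exp(-2*t) + 2*exp(-2*t)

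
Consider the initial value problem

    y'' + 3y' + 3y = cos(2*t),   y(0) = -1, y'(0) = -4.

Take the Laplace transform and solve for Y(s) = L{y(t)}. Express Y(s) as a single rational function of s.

Y(s) = (-s^3 - 7*s^2 - 3*s - 28)/(s^4 + 3*s^3 + 7*s^2 + 12*s + 12)

Apply the Laplace transform to the equation.
With L{y''} = s^2 Y - s·y(0) - y'(0) and L{y'} = sY - y(0), with y(0) = -1, y'(0) = -4: the LHS transforms to (s^2 + 3*s + 3)Y - (-s - 7).
The right side is L{cos(2*t)} = s/(s^2 + 4).
So (s^2 + 3*s + 3)Y = s/(s^2 + 4) + (-s - 7).
Isolate Y and clear denominators.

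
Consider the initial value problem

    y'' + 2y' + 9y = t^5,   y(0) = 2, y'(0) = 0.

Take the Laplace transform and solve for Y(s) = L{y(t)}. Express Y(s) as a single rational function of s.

Y(s) = (2*s^7 + 4*s^6 + 120)/(s^8 + 2*s^7 + 9*s^6)

Apply the Laplace transform to the equation.
With L{y''} = s^2 Y - s·y(0) - y'(0) and L{y'} = sY - y(0), with y(0) = 2, y'(0) = 0: the LHS transforms to (s^2 + 2*s + 9)Y - (2*s + 4).
The right side is L{t^5} = 120/s^6.
So (s^2 + 2*s + 9)Y = 120/s^6 + (2*s + 4).
Solve for Y(s) and write it as one ratio of polynomials.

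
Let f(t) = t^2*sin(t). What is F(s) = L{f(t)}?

L{sin(t)} = 1/(s^2 + 1).
Then apply L{t^2·g(t)} = (-1)^2 d^2/ds^2[G(s)] with G(s) = 1/(s^2 + 1):
differentiating 2 times and applying the sign gives 2*(3*s^2 - 1)/(s^2 + 1)^3.

F(s) = 2*(3*s^2 - 1)/(s^2 + 1)^3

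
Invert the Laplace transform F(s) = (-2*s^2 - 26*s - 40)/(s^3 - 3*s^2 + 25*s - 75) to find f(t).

Factor the denominator: s^3 - 3*s^2 + 25*s - 75 = (s - 3)*(s^2 + 25).
Partial fraction decomposition gives [-4/(s - 3)] + [2*s/(s^2 + 25)] + [-20/(s^2 + 25)].
Invert each term: -4/(s - 3) ↔ -4e^(3t); 2·s/(s^2 + 25) ↔ 2cos(5t); -4·5/(s^2 + 25) ↔ -4sin(5t).

f(t) = -4*exp(3*t) - 4*sin(5*t) + 2*cos(5*t)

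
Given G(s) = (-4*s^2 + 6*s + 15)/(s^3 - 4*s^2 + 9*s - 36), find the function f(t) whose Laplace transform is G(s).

f(t) = -exp(4*t) - 2*sin(3*t) - 3*cos(3*t)

Factor the denominator: s^3 - 4*s^2 + 9*s - 36 = (s - 4)*(s^2 + 9).
Partial fraction decomposition gives [-1/(s - 4)] + [-3*s/(s^2 + 9)] + [-6/(s^2 + 9)].
Invert each term: -1/(s - 4) ↔ -e^(4t); -3·s/(s^2 + 9) ↔ -3cos(3t); -2·3/(s^2 + 9) ↔ -2sin(3t).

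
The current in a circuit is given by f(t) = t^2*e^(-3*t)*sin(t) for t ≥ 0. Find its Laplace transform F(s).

L{sin(t)} = 1/(s^2 + 1).
Multiplying by e^(-3t) shifts s → s + 3, so L{e^(-3*t)*sin(t)} = 1/((s + 3)^2 + 1).
Then apply L{t^2·g(t)} = (-1)^2 d^2/ds^2[G(s)] with G(s) = 1/((s + 3)^2 + 1):
differentiating 2 times and applying the sign gives 2*(3*s^2 + 18*s + 26)/(s^2 + 6*s + 10)^3.

F(s) = 2*(3*s^2 + 18*s + 26)/(s^2 + 6*s + 10)^3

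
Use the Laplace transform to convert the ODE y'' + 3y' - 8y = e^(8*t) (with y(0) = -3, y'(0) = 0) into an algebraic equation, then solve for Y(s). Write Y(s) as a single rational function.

Y(s) = (-3*s^2 + 15*s + 73)/(s^3 - 5*s^2 - 32*s + 64)

Apply the Laplace transform to the equation.
With L{y''} = s^2 Y - s·y(0) - y'(0) and L{y'} = sY - y(0), with y(0) = -3, y'(0) = 0: the LHS transforms to (s^2 + 3*s - 8)Y - (-3*s - 9).
The right side is L{e^(8*t)} = 1/(s - 8).
So (s^2 + 3*s - 8)Y = 1/(s - 8) + (-3*s - 9).
Isolate Y and clear denominators.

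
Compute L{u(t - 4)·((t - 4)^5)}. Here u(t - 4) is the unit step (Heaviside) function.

120*exp(-4*s)/s^6

By the second shifting theorem, L{u(t - c)·g(t - c)} = e^(-cs)·G(s) with c = 4 and G(s) = L{g(t)}.
L{t^5} = 5!/s^6 = 120/s^6.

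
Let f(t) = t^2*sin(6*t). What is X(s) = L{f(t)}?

X(s) = 36*(s^2 - 12)/(s^2 + 36)^3

L{sin(6t)} = 6/(s^2 + 36).
Then apply L{t^2·g(t)} = (-1)^2 d^2/ds^2[G(s)] with G(s) = 6/(s^2 + 36):
differentiating 2 times and applying the sign gives 36*(s^2 - 12)/(s^2 + 36)^3.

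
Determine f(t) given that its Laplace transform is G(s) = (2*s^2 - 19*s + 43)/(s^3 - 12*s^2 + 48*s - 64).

Factor the denominator: s^3 - 12*s^2 + 48*s - 64 = (s - 4)^3.
Partial fraction decomposition gives [2/(s - 4)] + [-3/(s - 4)^2] + [-1/(s - 4)^3].
Invert each term: 2/(s - 4) ↔ 2e^(4t); -3/(s - 4)^2 ↔ -3t·e^(4t); -1/(s - 4)^3 ↔ (-1/2)t^2·e^(4t).

f(t) = -t^2*exp(4*t)/2 - 3*t*exp(4*t) + 2*exp(4*t)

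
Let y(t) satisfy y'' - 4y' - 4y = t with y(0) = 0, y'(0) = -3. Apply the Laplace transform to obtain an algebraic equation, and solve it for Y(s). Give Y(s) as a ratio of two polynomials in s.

Take the Laplace transform of both sides.
Using L{y''} = s^2 Y - s·y(0) - y'(0) and L{y'} = sY - y(0), with y(0) = 0, y'(0) = -3, the left side becomes (s^2 - 4*s - 4)Y - (-3).
The right side is L{t} = s^(-2).
So (s^2 - 4*s - 4)Y = s^(-2) + (-3).
Solve for Y(s) and write it as one ratio of polynomials.

Y(s) = (-3*s^2 + 1)/(s^4 - 4*s^3 - 4*s^2)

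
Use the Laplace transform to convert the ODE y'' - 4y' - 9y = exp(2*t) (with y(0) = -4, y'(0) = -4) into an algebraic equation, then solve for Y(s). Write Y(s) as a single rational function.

Y(s) = (-4*s^2 + 20*s - 23)/(s^3 - 6*s^2 - s + 18)

Apply the Laplace transform to the equation.
With L{y''} = s^2 Y - s·y(0) - y'(0) and L{y'} = sY - y(0), with y(0) = -4, y'(0) = -4: the LHS transforms to (s^2 - 4*s - 9)Y - (-4*s + 12).
The right side is L{exp(2*t)} = 1/(s - 2).
So (s^2 - 4*s - 9)Y = 1/(s - 2) + (-4*s + 12).
Solve for Y(s) and write it as one ratio of polynomials.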